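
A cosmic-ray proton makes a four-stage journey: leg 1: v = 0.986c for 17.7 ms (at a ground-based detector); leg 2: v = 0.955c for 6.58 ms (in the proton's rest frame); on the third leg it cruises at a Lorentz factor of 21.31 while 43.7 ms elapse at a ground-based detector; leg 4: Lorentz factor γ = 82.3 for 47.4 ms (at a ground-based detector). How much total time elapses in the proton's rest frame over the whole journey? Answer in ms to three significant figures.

Leg 1: γ = 1/√(1 − 0.986²) = 1/√0.02780 = 5.997; τ_1 = 17.7/5.997 = 2.951 ms.
Leg 2: 6.58 ms is already measured in the proton's rest frame.
Leg 3: γ = 21.31; τ_3 = 43.7/21.31 = 2.051 ms.
Leg 4: γ = 82.3; τ_4 = 47.4/82.30 = 0.5759 ms.
Total: 2.951 + 6.580 + 2.051 + 0.5759 ms.

τ = 12.2 ms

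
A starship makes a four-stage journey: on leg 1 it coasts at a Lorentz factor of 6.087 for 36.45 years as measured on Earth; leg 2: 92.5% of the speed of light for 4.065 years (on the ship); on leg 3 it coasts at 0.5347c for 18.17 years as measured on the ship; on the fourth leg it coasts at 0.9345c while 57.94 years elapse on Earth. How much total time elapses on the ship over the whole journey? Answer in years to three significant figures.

τ = 48.8 years

Leg 1: γ = 6.087; τ_1 = 36.45/6.087 = 5.988 years.
Leg 2: 4.065 years is already measured on the ship.
Leg 3: 18.17 years is already measured on the ship.
Leg 4: γ = 1/√(1 − 0.9345²) = 1/√0.1267 = 2.809; τ_4 = 57.94/2.809 = 20.62 years.
Total: 5.988 + 4.065 + 18.17 + 20.62 years.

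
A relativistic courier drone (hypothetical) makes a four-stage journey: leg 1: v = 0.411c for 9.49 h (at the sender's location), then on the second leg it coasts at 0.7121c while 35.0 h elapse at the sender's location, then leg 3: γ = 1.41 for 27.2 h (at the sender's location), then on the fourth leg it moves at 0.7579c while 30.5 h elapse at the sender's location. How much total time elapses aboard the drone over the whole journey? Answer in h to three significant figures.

Leg 1: γ = 1/√(1 − 0.411²) = 1/√0.8311 = 1.097; τ_1 = 9.49/1.097 = 8.651 h.
Leg 2: γ = 1/√(1 − 0.7121²) = 1/√0.4929 = 1.424; τ_2 = 35.0/1.424 = 24.57 h.
Leg 3: γ = 1.41; τ_3 = 27.2/1.410 = 19.29 h.
Leg 4: γ = 1/√(1 − 0.7579²) = 1/√0.4256 = 1.533; τ_4 = 30.5/1.533 = 19.90 h.
Total: 8.651 + 24.57 + 19.29 + 19.90 h.

τ = 72.4 h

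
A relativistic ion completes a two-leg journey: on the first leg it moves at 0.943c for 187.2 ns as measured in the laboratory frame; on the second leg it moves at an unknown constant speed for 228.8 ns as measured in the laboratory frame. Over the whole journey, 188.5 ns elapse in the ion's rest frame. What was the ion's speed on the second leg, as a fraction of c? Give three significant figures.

β = 0.834

Leg 1: γ = 1/√(1 − 0.943²) = 1/√0.1108 = 3.005; τ_1 = 187.2/3.005 = 62.30 ns.
Leg 2: speed unknown; τ_2 = 228.8/γ_2.
Total proper time: 62.30 + τ_2 = 188.5, so τ_2 = 188.5 − 62.30 = 126.2 ns.
γ_2 = 228.8/126.2 = 1.813; β = √(1 − 1/γ²) = √0.6958.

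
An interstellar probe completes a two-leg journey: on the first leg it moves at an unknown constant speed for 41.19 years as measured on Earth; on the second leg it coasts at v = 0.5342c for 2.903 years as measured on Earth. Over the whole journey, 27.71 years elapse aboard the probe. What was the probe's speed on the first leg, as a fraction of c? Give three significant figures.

β = 0.790

Leg 1: speed unknown; τ_1 = 41.19/γ_1.
Leg 2: γ = 1/√(1 − 0.5342²) = 1/√0.7146 = 1.183; τ_2 = 2.903/1.183 = 2.454 years.
Total proper time: τ_1 + 2.454 = 27.71, so τ_1 = 27.71 − 2.454 = 25.26 years.
γ_1 = 41.19/25.26 = 1.631; β = √(1 − 1/γ²) = √0.6240.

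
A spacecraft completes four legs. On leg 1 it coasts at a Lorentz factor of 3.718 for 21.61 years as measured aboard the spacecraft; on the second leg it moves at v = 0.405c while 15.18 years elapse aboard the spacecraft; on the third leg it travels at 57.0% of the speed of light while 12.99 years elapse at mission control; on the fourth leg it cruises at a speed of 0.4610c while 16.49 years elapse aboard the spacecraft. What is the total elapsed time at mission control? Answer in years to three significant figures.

Δt = 129 years

Leg 1: γ = 3.718; Δt_1 = 3.718 × 21.61 = 80.35 years.
Leg 2: γ = 1/√(1 − 0.405²) = 1/√0.8360 = 1.094; Δt_2 = 1.094 × 15.18 = 16.60 years.
Leg 3: 12.99 years is already measured at mission control.
Leg 4: γ = 1/√(1 − 0.4610²) = 1/√0.7875 = 1.127; Δt_4 = 1.127 × 16.49 = 18.58 years.
Total: 80.35 + 16.60 + 12.99 + 18.58 years.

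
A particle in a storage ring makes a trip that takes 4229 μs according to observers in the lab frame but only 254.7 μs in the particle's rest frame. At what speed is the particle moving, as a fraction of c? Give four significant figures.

v = 0.9982c

The proper time is measured in the particle's rest frame (both events occur at the particle's location); Δt is measured in the lab frame. γ = Δt/τ = 4229/254.7 = 16.60.
β = √(1 − 1/γ²) = √(1 − 0.003627) = √0.9964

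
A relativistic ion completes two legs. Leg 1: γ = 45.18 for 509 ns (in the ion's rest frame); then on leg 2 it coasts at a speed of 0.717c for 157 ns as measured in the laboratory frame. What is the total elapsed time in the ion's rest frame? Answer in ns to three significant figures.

Leg 1: 509 ns is already measured in the ion's rest frame.
Leg 2: γ = 1/√(1 − 0.717²) = 1/√0.4859 = 1.435; τ_2 = 157/1.435 = 109.4 ns.
Total: 509.0 + 109.4 ns.

τ = 618 ns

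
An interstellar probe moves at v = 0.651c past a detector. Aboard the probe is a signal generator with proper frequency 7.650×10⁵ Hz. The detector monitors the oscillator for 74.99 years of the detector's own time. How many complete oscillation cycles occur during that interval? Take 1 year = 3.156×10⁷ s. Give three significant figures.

N = 1.37×10¹⁵

γ = 1/√(1 − 0.651²) = 1/√0.5762 = 1.317
During 74.99 years of lab time, the oscillator's proper time advances by τ = Δt/γ = 74.99/1.317 = 56.92 years = 1.796×10⁹ s.
N = f × τ = 7.650×10⁵ × 1.796×10⁹ = 1.374×10¹⁵.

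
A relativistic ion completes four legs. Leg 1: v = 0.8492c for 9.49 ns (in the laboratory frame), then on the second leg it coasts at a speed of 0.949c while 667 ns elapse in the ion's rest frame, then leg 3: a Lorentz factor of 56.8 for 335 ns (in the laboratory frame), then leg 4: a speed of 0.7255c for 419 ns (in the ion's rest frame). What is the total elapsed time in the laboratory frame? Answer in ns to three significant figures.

Δt = 3070 ns

Leg 1: 9.49 ns is already measured in the laboratory frame.
Leg 2: γ = 1/√(1 − 0.949²) = 1/√0.09940 = 3.172; Δt_2 = 3.172 × 667 = 2116 ns.
Leg 3: 335 ns is already measured in the laboratory frame.
Leg 4: γ = 1/√(1 − 0.7255²) = 1/√0.4736 = 1.453; Δt_4 = 1.453 × 419 = 608.8 ns.
Total: 9.490 + 2116 + 335.0 + 608.8 ns.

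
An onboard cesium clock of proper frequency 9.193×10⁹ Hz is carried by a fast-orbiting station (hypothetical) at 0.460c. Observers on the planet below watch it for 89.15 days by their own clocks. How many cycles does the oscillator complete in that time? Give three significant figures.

N = 6.29×10¹⁶

γ = 1/√(1 − 0.460²) = 1/√0.7884 = 1.126
During 89.15 days of lab time, the oscillator's proper time advances by τ = Δt/γ = 89.15/1.126 = 79.16 days = 6.839×10⁶ s.
N = f × τ = 9.193×10⁹ × 6.839×10⁶ = 6.287×10¹⁶.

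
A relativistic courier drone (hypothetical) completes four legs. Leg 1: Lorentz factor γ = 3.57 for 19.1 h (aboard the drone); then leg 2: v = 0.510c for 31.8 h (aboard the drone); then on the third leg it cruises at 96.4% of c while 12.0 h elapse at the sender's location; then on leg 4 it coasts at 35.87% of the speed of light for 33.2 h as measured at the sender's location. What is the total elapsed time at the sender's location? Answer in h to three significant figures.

Δt = 150 h

Leg 1: γ = 3.57; Δt_1 = 3.570 × 19.1 = 68.19 h.
Leg 2: γ = 1/√(1 − 0.510²) = 1/√0.7399 = 1.163; Δt_2 = 1.163 × 31.8 = 36.97 h.
Leg 3: 12.0 h is already measured at the sender's location.
Leg 4: 33.2 h is already measured at the sender's location.
Total: 68.19 + 36.97 + 12.00 + 33.20 h.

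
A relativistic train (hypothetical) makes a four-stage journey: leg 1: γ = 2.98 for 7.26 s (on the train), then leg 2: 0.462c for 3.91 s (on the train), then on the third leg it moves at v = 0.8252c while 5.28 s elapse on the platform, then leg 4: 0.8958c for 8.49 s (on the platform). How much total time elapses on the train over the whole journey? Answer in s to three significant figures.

τ = 17.9 s

Leg 1: 7.26 s is already measured on the train.
Leg 2: 3.91 s is already measured on the train.
Leg 3: γ = 1/√(1 − 0.8252²) = 1/√0.3190 = 1.770; τ_3 = 5.28/1.770 = 2.982 s.
Leg 4: γ = 1/√(1 − 0.8958²) = 1/√0.1975 = 2.250; τ_4 = 8.49/2.250 = 3.773 s.
Total: 7.260 + 3.910 + 2.982 + 3.773 s.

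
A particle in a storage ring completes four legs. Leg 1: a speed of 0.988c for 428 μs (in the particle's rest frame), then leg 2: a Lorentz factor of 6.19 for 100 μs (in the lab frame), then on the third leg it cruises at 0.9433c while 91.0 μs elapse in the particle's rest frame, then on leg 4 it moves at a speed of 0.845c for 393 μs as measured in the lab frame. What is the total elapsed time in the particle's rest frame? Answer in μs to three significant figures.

τ = 745 μs

Leg 1: 428 μs is already measured in the particle's rest frame.
Leg 2: γ = 6.19; τ_2 = 100/6.190 = 16.16 μs.
Leg 3: 91.0 μs is already measured in the particle's rest frame.
Leg 4: γ = 1/√(1 − 0.845²) = 1/√0.2860 = 1.870; τ_4 = 393/1.870 = 210.2 μs.
Total: 428.0 + 16.16 + 91.00 + 210.2 μs.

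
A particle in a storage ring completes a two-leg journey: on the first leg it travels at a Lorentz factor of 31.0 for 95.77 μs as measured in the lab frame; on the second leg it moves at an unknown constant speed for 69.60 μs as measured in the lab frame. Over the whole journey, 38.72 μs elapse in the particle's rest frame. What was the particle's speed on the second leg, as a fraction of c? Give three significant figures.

β = 0.859

Leg 1: γ = 31.0; τ_1 = 95.77/31.00 = 3.089 μs.
Leg 2: speed unknown; τ_2 = 69.60/γ_2.
Total proper time: 3.089 + τ_2 = 38.72, so τ_2 = 38.72 − 3.089 = 35.63 μs.
γ_2 = 69.60/35.63 = 1.953; β = √(1 − 1/γ²) = √0.7379.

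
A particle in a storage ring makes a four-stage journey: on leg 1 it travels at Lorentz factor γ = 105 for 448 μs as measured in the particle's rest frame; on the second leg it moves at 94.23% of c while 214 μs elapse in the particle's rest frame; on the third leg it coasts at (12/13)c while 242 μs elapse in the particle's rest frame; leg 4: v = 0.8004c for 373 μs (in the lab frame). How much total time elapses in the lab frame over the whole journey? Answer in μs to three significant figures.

Leg 1: γ = 105; Δt_1 = 105.0 × 448 = 4.704×10⁴ μs.
Leg 2: β = 0.9423; γ = 1/√(1 − 0.9423²) = 1/√0.1121 = 2.987; Δt_2 = 2.987 × 214 = 639.2 μs.
Leg 3: γ = 1/√(1 − (12/13)²) = 13/5 = 2.600; Δt_3 = 2.600 × 242 = 629.2 μs.
Leg 4: 373 μs is already measured in the lab frame.
Total: 4.704×10⁴ + 639.2 + 629.2 + 373.0 μs.

Δt = 4.87×10⁴ μs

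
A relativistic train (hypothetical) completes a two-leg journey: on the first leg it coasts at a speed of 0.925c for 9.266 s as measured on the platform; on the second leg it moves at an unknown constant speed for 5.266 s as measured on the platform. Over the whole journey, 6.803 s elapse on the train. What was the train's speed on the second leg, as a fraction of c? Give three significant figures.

β = 0.782

Leg 1: γ = 1/√(1 − 0.925²) = 1/√0.1444 = 2.632; τ_1 = 9.266/2.632 = 3.521 s.
Leg 2: speed unknown; τ_2 = 5.266/γ_2.
Total proper time: 3.521 + τ_2 = 6.803, so τ_2 = 6.803 − 3.521 = 3.282 s.
γ_2 = 5.266/3.282 = 1.604; β = √(1 − 1/γ²) = √0.6115.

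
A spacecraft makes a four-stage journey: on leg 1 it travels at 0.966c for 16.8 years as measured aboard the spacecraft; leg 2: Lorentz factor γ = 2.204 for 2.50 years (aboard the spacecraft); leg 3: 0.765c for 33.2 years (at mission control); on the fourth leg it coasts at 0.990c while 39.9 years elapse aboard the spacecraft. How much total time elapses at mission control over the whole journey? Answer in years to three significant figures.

Δt = 387 years

Leg 1: γ = 1/√(1 − 0.966²) = 1/√0.06684 = 3.868; Δt_1 = 3.868 × 16.8 = 64.98 years.
Leg 2: γ = 2.204; Δt_2 = 2.204 × 2.50 = 5.510 years.
Leg 3: 33.2 years is already measured at mission control.
Leg 4: γ = 1/√(1 − 0.990²) = 1/√0.01990 = 7.089; Δt_4 = 7.089 × 39.9 = 282.8 years.
Total: 64.98 + 5.510 + 33.20 + 282.8 years.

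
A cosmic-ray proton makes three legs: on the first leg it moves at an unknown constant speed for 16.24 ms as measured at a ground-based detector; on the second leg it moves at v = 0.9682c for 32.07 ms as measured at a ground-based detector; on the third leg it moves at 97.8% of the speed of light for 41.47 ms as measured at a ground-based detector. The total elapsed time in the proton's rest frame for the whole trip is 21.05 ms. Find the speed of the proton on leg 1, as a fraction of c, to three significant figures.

β = 0.963

Leg 1: speed unknown; τ_1 = 16.24/γ_1.
Leg 2: γ = 1/√(1 − 0.9682²) = 1/√0.06259 = 3.997; τ_2 = 32.07/3.997 = 8.023 ms.
Leg 3: β = 0.978; γ = 1/√(1 − 0.978²) = 1/√0.04352 = 4.794; τ_3 = 41.47/4.794 = 8.651 ms.
Total proper time: τ_1 + 8.023 + 8.651 = 21.05, so τ_1 = 21.05 − 16.67 = 4.376 ms.
γ_1 = 16.24/4.376 = 3.711; β = √(1 − 1/γ²) = √0.9274.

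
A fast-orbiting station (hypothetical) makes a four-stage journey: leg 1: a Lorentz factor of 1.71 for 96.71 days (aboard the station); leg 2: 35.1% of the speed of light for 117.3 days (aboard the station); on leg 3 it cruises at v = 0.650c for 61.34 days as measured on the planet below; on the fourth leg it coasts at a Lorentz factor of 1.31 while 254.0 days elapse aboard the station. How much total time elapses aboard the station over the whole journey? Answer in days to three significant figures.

Leg 1: 96.71 days is already measured aboard the station.
Leg 2: 117.3 days is already measured aboard the station.
Leg 3: γ = 1/√(1 − 0.650²) = 1/√0.5775 = 1.316; τ_3 = 61.34/1.316 = 46.61 days.
Leg 4: 254.0 days is already measured aboard the station.
Total: 96.71 + 117.3 + 46.61 + 254.0 days.

τ = 515 days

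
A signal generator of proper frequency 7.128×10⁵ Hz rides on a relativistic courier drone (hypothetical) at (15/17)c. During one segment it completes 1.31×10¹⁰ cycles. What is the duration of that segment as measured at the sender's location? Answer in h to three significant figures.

γ = 1/√(1 − (15/17)²) = 17/8 = 2.125
Proper time for N cycles: τ = N/f = 1.31×10¹⁰/(7.128×10⁵) = 1.838×10⁴ s = 5.105 h.
Lab-frame duration Δt = γτ = 2.125 × 5.105 = 10.85 h.

Δt = 10.8 h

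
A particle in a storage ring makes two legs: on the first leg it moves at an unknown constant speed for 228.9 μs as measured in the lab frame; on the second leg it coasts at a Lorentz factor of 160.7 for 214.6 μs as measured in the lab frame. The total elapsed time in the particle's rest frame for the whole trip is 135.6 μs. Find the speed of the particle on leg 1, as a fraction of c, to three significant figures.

Leg 1: speed unknown; τ_1 = 228.9/γ_1.
Leg 2: γ = 160.7; τ_2 = 214.6/160.7 = 1.335 μs.
Total proper time: τ_1 + 1.335 = 135.6, so τ_1 = 135.6 − 1.335 = 134.3 μs.
γ_1 = 228.9/134.3 = 1.705; β = √(1 − 1/γ²) = √0.6559.

β = 0.810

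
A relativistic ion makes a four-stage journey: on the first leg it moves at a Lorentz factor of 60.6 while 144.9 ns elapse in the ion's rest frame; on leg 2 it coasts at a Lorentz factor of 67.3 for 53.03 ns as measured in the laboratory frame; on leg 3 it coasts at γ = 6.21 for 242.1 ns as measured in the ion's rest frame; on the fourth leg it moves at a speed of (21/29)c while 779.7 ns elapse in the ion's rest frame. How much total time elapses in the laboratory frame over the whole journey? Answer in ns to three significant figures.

Δt = 1.15×10⁴ ns

Leg 1: γ = 60.6; Δt_1 = 60.60 × 144.9 = 8781 ns.
Leg 2: 53.03 ns is already measured in the laboratory frame.
Leg 3: γ = 6.21; Δt_3 = 6.210 × 242.1 = 1503 ns.
Leg 4: γ = 1/√(1 − (21/29)²) = 29/20 = 1.450; Δt_4 = 1.450 × 779.7 = 1131 ns.
Total: 8781 + 53.03 + 1503 + 1131 ns.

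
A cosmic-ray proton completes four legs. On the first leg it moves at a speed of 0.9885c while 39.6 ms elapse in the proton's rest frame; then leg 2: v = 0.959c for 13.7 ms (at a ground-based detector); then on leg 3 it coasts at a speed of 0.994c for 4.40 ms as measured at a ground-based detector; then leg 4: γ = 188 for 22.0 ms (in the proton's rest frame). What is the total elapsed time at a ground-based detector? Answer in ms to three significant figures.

Leg 1: γ = 1/√(1 − 0.9885²) = 1/√0.02287 = 6.613; Δt_1 = 6.613 × 39.6 = 261.9 ms.
Leg 2: 13.7 ms is already measured at a ground-based detector.
Leg 3: 4.40 ms is already measured at a ground-based detector.
Leg 4: γ = 188; Δt_4 = 188.0 × 22.0 = 4136 ms.
Total: 261.9 + 13.70 + 4.400 + 4136 ms.

Δt = 4420 ms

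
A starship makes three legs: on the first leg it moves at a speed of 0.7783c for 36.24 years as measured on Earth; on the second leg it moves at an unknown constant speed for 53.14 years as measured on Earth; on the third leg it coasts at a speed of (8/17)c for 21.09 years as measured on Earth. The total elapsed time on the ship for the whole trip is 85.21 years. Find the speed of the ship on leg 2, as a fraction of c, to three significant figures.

β = 0.565

Leg 1: γ = 1/√(1 − 0.7783²) = 1/√0.3942 = 1.593; τ_1 = 36.24/1.593 = 22.75 years.
Leg 2: speed unknown; τ_2 = 53.14/γ_2.
Leg 3: γ = 1/√(1 − (8/17)²) = 17/15 ≈ 1.133; τ_3 = 21.09/1.133 = 18.61 years.
Total proper time: 22.75 + τ_2 + 18.61 = 85.21, so τ_2 = 85.21 − 41.36 = 43.85 years.
γ_2 = 53.14/43.85 = 1.212; β = √(1 − 1/γ²) = √0.3192.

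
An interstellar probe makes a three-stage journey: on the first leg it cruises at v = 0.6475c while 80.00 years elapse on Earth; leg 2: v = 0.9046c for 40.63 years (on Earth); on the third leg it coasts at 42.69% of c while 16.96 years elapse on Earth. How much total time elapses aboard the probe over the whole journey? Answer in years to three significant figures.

Leg 1: γ = 1/√(1 − 0.6475²) = 1/√0.5807 = 1.312; τ_1 = 80.00/1.312 = 60.97 years.
Leg 2: γ = 1/√(1 − 0.9046²) = 1/√0.1817 = 2.346; τ_2 = 40.63/2.346 = 17.32 years.
Leg 3: β = 0.4269; γ = 1/√(1 − 0.4269²) = 1/√0.8178 = 1.106; τ_3 = 16.96/1.106 = 15.34 years.
Total: 60.97 + 17.32 + 15.34 years.

τ = 93.6 years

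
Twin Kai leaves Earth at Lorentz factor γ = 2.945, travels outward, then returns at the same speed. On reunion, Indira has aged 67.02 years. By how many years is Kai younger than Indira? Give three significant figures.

Δt − τ = 44.3 years

γ = 2.945
Kai's elapsed proper time: τ = 67.02/2.945 = 22.76 years.
Age gap = Δt − τ = 67.02 − 22.76 years.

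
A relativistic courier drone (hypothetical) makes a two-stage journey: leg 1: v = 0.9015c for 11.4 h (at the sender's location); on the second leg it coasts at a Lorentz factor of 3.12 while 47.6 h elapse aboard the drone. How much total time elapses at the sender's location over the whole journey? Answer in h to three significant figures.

Δt = 160 h

Leg 1: 11.4 h is already measured at the sender's location.
Leg 2: γ = 3.12; Δt_2 = 3.120 × 47.6 = 148.5 h.
Total: 11.40 + 148.5 h.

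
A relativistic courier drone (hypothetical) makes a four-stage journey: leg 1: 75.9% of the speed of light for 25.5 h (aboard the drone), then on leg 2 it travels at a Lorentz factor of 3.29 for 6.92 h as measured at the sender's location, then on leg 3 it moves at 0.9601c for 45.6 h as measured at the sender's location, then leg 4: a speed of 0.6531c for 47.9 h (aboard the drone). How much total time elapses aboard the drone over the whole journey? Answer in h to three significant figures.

Leg 1: 25.5 h is already measured aboard the drone.
Leg 2: γ = 3.29; τ_2 = 6.92/3.290 = 2.103 h.
Leg 3: γ = 1/√(1 − 0.9601²) = 1/√0.07821 = 3.576; τ_3 = 45.6/3.576 = 12.75 h.
Leg 4: 47.9 h is already measured aboard the drone.
Total: 25.50 + 2.103 + 12.75 + 47.90 h.

τ = 88.3 h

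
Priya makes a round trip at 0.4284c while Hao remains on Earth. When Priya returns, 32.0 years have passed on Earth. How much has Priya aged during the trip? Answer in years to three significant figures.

γ = 1/√(1 − 0.4284²) = 1/√0.8165 = 1.107
Priya's clock measures proper time along the trip: τ = Δt/γ = 32.0/1.107 years.

τ = 28.9 years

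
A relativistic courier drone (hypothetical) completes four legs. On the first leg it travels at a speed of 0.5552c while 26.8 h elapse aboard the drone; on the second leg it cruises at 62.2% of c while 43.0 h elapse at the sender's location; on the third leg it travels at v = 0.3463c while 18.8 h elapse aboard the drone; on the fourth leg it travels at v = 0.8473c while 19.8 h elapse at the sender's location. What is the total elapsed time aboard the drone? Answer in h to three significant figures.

τ = 89.8 h

Leg 1: 26.8 h is already measured aboard the drone.
Leg 2: β = 0.622; γ = 1/√(1 − 0.622²) = 1/√0.6131 = 1.277; τ_2 = 43.0/1.277 = 33.67 h.
Leg 3: 18.8 h is already measured aboard the drone.
Leg 4: γ = 1/√(1 − 0.8473²) = 1/√0.2821 = 1.883; τ_4 = 19.8/1.883 = 10.52 h.
Total: 26.80 + 33.67 + 18.80 + 10.52 h.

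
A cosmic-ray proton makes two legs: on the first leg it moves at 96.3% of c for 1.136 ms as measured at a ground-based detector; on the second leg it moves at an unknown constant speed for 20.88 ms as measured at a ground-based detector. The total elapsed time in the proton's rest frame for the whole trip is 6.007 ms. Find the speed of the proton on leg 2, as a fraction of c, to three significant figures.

β = 0.962

Leg 1: β = 0.963; γ = 1/√(1 − 0.963²) = 1/√0.07263 = 3.711; τ_1 = 1.136/3.711 = 0.3062 ms.
Leg 2: speed unknown; τ_2 = 20.88/γ_2.
Total proper time: 0.3062 + τ_2 = 6.007, so τ_2 = 6.007 − 0.3062 = 5.701 ms.
γ_2 = 20.88/5.701 = 3.663; β = √(1 − 1/γ²) = √0.9255.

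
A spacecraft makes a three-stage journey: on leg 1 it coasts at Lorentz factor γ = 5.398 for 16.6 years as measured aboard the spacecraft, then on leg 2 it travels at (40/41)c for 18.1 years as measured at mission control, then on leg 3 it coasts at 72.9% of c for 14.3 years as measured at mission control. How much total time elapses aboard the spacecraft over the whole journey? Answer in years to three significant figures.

τ = 30.4 years

Leg 1: 16.6 years is already measured aboard the spacecraft.
Leg 2: γ = 1/√(1 − (40/41)²) = 41/9 ≈ 4.556; τ_2 = 18.1/4.556 = 3.973 years.
Leg 3: β = 0.729; γ = 1/√(1 − 0.729²) = 1/√0.4686 = 1.461; τ_3 = 14.3/1.461 = 9.789 years.
Total: 16.60 + 3.973 + 9.789 years.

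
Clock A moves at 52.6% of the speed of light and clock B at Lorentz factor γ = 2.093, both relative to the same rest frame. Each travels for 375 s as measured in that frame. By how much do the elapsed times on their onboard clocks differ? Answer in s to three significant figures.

|τ_A − τ_B| = 140 s

A: β = 0.526; γ = 1/√(1 − 0.526²) = 1/√0.7233 = 1.176; τ_A = 375/1.176 = 318.9 s.
B: γ = 2.093; τ_B = 375/2.093 = 179.2 s.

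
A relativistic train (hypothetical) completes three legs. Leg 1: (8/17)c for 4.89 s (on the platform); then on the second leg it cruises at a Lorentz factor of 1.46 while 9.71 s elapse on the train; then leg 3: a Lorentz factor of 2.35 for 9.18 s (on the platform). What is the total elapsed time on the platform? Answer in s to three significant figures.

Leg 1: 4.89 s is already measured on the platform.
Leg 2: γ = 1.46; Δt_2 = 1.460 × 9.71 = 14.18 s.
Leg 3: 9.18 s is already measured on the platform.
Total: 4.890 + 14.18 + 9.180 s.

Δt = 28.2 s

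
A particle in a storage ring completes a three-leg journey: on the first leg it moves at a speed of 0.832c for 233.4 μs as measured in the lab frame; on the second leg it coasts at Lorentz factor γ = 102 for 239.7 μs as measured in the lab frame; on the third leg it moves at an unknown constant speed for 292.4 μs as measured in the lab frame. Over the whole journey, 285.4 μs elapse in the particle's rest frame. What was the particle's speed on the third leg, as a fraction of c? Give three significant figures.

Leg 1: γ = 1/√(1 − 0.832²) = 1/√0.3078 = 1.803; τ_1 = 233.4/1.803 = 129.5 μs.
Leg 2: γ = 102; τ_2 = 239.7/102.0 = 2.350 μs.
Leg 3: speed unknown; τ_3 = 292.4/γ_3.
Total proper time: 129.5 + 2.350 + τ_3 = 285.4, so τ_3 = 285.4 − 131.8 = 153.6 μs.
γ_3 = 292.4/153.6 = 1.904; β = √(1 − 1/γ²) = √0.7242.

β = 0.851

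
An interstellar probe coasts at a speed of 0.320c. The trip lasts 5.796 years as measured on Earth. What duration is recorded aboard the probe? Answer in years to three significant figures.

τ = 5.49 years

γ = 1/√(1 − 0.320²) = 1/√0.8976 = 1.056
The interval measured on Earth is the dilated one; the clock aboard the probe measures the proper time τ = Δt/γ = 5.796/1.056 years.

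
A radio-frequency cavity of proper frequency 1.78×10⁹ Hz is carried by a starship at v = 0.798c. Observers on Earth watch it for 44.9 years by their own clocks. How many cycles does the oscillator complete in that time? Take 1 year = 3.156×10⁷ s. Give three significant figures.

N = 1.52×10¹⁸

γ = 1/√(1 − 0.798²) = 1/√0.3632 = 1.659
During 44.9 years of lab time, the oscillator's proper time advances by τ = Δt/γ = 44.9/1.659 = 27.06 years = 8.540×10⁸ s.
N = f × τ = 1.78×10⁹ × 8.540×10⁸ = 1.520×10¹⁸.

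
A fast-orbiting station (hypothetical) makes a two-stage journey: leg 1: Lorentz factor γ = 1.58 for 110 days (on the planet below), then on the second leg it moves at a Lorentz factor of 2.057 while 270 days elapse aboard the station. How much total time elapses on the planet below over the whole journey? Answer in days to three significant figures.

Leg 1: 110 days is already measured on the planet below.
Leg 2: γ = 2.057; Δt_2 = 2.057 × 270 = 555.4 days.
Total: 110.0 + 555.4 days.

Δt = 665 days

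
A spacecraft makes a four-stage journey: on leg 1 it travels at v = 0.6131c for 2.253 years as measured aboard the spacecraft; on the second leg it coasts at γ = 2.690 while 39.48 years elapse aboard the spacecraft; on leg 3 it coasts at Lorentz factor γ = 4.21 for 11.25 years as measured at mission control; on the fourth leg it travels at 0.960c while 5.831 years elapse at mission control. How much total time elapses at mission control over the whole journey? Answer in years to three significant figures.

Leg 1: γ = 1/√(1 − 0.6131²) = 1/√0.6241 = 1.266; Δt_1 = 1.266 × 2.253 = 2.852 years.
Leg 2: γ = 2.690; Δt_2 = 2.690 × 39.48 = 106.2 years.
Leg 3: 11.25 years is already measured at mission control.
Leg 4: 5.831 years is already measured at mission control.
Total: 2.852 + 106.2 + 11.25 + 5.831 years.

Δt = 126 years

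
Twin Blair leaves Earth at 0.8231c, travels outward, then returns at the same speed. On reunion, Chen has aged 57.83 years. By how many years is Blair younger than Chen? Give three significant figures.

γ = 1/√(1 − 0.8231²) = 1/√0.3225 = 1.761
Blair's elapsed proper time: τ = 57.83/1.761 = 32.84 years.
Age gap = Δt − τ = 57.83 − 32.84 years.

Δt − τ = 25.0 years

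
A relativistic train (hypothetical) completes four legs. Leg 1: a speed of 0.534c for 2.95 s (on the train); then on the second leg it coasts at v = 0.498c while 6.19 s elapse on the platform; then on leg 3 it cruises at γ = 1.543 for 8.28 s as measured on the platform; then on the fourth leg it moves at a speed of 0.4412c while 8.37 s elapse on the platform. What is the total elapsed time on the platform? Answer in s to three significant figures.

Leg 1: γ = 1/√(1 − 0.534²) = 1/√0.7148 = 1.183; Δt_1 = 1.183 × 2.95 = 3.489 s.
Leg 2: 6.19 s is already measured on the platform.
Leg 3: 8.28 s is already measured on the platform.
Leg 4: 8.37 s is already measured on the platform.
Total: 3.489 + 6.190 + 8.280 + 8.370 s.

Δt = 26.3 s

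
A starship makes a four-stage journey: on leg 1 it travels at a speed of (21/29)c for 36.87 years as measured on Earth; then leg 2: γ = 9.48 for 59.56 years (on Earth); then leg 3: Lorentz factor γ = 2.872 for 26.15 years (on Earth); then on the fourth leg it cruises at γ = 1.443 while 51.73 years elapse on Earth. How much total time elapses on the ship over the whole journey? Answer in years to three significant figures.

Leg 1: γ = 1/√(1 − (21/29)²) = 29/20 = 1.450; τ_1 = 36.87/1.450 = 25.43 years.
Leg 2: γ = 9.48; τ_2 = 59.56/9.480 = 6.283 years.
Leg 3: γ = 2.872; τ_3 = 26.15/2.872 = 9.105 years.
Leg 4: γ = 1.443; τ_4 = 51.73/1.443 = 35.85 years.
Total: 25.43 + 6.283 + 9.105 + 35.85 years.

τ = 76.7 years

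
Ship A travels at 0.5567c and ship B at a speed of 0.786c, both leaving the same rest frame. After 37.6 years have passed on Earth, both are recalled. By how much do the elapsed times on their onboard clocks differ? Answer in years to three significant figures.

|τ_A − τ_B| = 7.99 years

A: γ = 1/√(1 − 0.5567²) = 1/√0.6901 = 1.204; τ_A = 37.6/1.204 = 31.23 years.
B: γ = 1/√(1 − 0.786²) = 1/√0.3822 = 1.618; τ_B = 37.6/1.618 = 23.25 years.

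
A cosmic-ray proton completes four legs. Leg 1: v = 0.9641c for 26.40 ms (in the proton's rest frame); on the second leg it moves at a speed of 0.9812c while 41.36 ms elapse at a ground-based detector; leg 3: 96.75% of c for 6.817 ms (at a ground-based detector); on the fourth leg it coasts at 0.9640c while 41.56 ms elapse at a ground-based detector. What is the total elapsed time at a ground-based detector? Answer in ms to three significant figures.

Δt = 189 ms

Leg 1: γ = 1/√(1 − 0.9641²) = 1/√0.07051 = 3.766; Δt_1 = 3.766 × 26.40 = 99.42 ms.
Leg 2: 41.36 ms is already measured at a ground-based detector.
Leg 3: 6.817 ms is already measured at a ground-based detector.
Leg 4: 41.56 ms is already measured at a ground-based detector.
Total: 99.42 + 41.36 + 6.817 + 41.56 ms.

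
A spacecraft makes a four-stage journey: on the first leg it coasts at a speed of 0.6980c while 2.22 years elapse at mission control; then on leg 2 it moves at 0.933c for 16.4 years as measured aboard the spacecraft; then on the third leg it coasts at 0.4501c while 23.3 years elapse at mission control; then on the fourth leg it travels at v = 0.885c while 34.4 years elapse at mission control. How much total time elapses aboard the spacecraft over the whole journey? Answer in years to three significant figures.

Leg 1: γ = 1/√(1 − 0.6980²) = 1/√0.5128 = 1.396; τ_1 = 2.22/1.396 = 1.590 years.
Leg 2: 16.4 years is already measured aboard the spacecraft.
Leg 3: γ = 1/√(1 − 0.4501²) = 1/√0.7974 = 1.120; τ_3 = 23.3/1.120 = 20.81 years.
Leg 4: γ = 1/√(1 − 0.885²) = 1/√0.2168 = 2.148; τ_4 = 34.4/2.148 = 16.02 years.
Total: 1.590 + 16.40 + 20.81 + 16.02 years.

τ = 54.8 years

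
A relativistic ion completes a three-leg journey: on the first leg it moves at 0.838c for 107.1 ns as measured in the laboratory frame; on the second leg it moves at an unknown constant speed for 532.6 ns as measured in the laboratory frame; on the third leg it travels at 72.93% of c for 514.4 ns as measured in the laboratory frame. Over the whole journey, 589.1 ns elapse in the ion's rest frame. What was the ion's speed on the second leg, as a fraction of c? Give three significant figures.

Leg 1: γ = 1/√(1 − 0.838²) = 1/√0.2978 = 1.833; τ_1 = 107.1/1.833 = 58.44 ns.
Leg 2: speed unknown; τ_2 = 532.6/γ_2.
Leg 3: β = 0.7293; γ = 1/√(1 − 0.7293²) = 1/√0.4681 = 1.462; τ_3 = 514.4/1.462 = 351.9 ns.
Total proper time: 58.44 + τ_2 + 351.9 = 589.1, so τ_2 = 589.1 − 410.4 = 178.7 ns.
γ_2 = 532.6/178.7 = 2.980; β = √(1 − 1/γ²) = √0.8874.

β = 0.942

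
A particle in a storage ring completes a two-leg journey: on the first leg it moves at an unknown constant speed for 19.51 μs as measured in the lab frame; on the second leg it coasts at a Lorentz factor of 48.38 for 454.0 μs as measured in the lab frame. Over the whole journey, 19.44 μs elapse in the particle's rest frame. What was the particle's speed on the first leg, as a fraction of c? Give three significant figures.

β = 0.857

Leg 1: speed unknown; τ_1 = 19.51/γ_1.
Leg 2: γ = 48.38; τ_2 = 454.0/48.38 = 9.384 μs.
Total proper time: τ_1 + 9.384 = 19.44, so τ_1 = 19.44 − 9.384 = 10.06 μs.
γ_1 = 19.51/10.06 = 1.940; β = √(1 − 1/γ²) = √0.7343.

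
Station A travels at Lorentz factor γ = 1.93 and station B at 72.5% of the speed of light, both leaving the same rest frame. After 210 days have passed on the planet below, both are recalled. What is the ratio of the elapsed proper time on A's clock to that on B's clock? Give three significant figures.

A: γ = 1.93. B: β = 0.725; γ = 1/√(1 − 0.725²) = 1/√0.4744 = 1.452.
τ_A/τ_B = γ_B/γ_A = 1.452/1.930 = 0.7523, so τ_A/τ_B = 0.7523.

τ_A/τ_B = 0.752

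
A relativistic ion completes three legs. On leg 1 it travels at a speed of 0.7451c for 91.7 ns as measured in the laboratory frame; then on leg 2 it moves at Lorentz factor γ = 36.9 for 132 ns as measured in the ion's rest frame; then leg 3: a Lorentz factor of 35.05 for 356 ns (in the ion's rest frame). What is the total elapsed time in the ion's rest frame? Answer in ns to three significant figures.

Leg 1: γ = 1/√(1 − 0.7451²) = 1/√0.4448 = 1.499; τ_1 = 91.7/1.499 = 61.16 ns.
Leg 2: 132 ns is already measured in the ion's rest frame.
Leg 3: 356 ns is already measured in the ion's rest frame.
Total: 61.16 + 132.0 + 356.0 ns.

τ = 549 ns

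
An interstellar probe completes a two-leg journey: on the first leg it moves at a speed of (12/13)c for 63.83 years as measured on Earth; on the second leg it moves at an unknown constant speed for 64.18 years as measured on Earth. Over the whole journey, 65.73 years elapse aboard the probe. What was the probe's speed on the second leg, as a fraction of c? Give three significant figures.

Leg 1: γ = 1/√(1 − (12/13)²) = 13/5 = 2.600; τ_1 = 63.83/2.600 = 24.55 years.
Leg 2: speed unknown; τ_2 = 64.18/γ_2.
Total proper time: 24.55 + τ_2 = 65.73, so τ_2 = 65.73 − 24.55 = 41.18 years.
γ_2 = 64.18/41.18 = 1.559; β = √(1 − 1/γ²) = √0.5883.

β = 0.767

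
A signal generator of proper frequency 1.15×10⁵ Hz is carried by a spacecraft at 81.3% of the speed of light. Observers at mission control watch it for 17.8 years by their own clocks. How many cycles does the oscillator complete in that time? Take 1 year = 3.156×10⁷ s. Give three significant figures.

β = 0.813; γ = 1/√(1 − 0.813²) = 1/√0.3390 = 1.717
During 17.8 years of lab time, the oscillator's proper time advances by τ = Δt/γ = 17.8/1.717 = 10.36 years = 3.271×10⁸ s.
N = f × τ = 1.15×10⁵ × 3.271×10⁸ = 3.762×10¹³.

N = 3.76×10¹³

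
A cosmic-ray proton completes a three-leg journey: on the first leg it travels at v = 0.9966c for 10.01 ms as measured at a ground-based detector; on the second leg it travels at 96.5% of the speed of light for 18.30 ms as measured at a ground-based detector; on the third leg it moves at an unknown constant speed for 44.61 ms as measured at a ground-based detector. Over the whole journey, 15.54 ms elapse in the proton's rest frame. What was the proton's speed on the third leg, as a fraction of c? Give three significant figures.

β = 0.975

Leg 1: γ = 1/√(1 − 0.9966²) = 1/√0.006788 = 12.14; τ_1 = 10.01/12.14 = 0.8247 ms.
Leg 2: β = 0.965; γ = 1/√(1 − 0.965²) = 1/√0.06878 = 3.813; τ_2 = 18.30/3.813 = 4.799 ms.
Leg 3: speed unknown; τ_3 = 44.61/γ_3.
Total proper time: 0.8247 + 4.799 + τ_3 = 15.54, so τ_3 = 15.54 − 5.624 = 9.916 ms.
γ_3 = 44.61/9.916 = 4.499; β = √(1 − 1/γ²) = √0.9506.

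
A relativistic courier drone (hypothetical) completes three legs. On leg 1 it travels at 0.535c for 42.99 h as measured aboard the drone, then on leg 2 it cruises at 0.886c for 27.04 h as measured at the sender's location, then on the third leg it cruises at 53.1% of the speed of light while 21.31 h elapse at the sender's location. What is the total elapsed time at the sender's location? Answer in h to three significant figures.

Leg 1: γ = 1/√(1 − 0.535²) = 1/√0.7138 = 1.184; Δt_1 = 1.184 × 42.99 = 50.88 h.
Leg 2: 27.04 h is already measured at the sender's location.
Leg 3: 21.31 h is already measured at the sender's location.
Total: 50.88 + 27.04 + 21.31 h.

Δt = 99.2 h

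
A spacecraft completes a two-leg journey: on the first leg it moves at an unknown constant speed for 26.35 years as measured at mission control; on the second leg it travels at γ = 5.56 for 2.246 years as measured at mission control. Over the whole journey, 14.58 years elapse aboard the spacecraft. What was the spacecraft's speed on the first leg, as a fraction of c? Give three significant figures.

β = 0.843

Leg 1: speed unknown; τ_1 = 26.35/γ_1.
Leg 2: γ = 5.56; τ_2 = 2.246/5.560 = 0.4040 years.
Total proper time: τ_1 + 0.4040 = 14.58, so τ_1 = 14.58 − 0.4040 = 14.18 years.
γ_1 = 26.35/14.18 = 1.859; β = √(1 − 1/γ²) = √0.7106.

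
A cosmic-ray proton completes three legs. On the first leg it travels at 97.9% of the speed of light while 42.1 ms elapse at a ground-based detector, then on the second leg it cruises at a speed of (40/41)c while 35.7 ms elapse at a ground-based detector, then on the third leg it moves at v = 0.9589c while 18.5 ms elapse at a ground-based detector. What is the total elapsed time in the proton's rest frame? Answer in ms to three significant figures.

Leg 1: β = 0.979; γ = 1/√(1 − 0.979²) = 1/√0.04156 = 4.905; τ_1 = 42.1/4.905 = 8.583 ms.
Leg 2: γ = 1/√(1 − (40/41)²) = 41/9 ≈ 4.556; τ_2 = 35.7/4.556 = 7.837 ms.
Leg 3: γ = 1/√(1 − 0.9589²) = 1/√0.08051 = 3.524; τ_3 = 18.5/3.524 = 5.249 ms.
Total: 8.583 + 7.837 + 5.249 ms.

τ = 21.7 ms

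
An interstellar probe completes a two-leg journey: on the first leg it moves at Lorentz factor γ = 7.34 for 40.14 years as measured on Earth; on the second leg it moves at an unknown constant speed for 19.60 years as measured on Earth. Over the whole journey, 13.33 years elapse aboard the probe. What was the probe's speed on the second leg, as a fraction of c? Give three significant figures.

β = 0.916

Leg 1: γ = 7.34; τ_1 = 40.14/7.340 = 5.469 years.
Leg 2: speed unknown; τ_2 = 19.60/γ_2.
Total proper time: 5.469 + τ_2 = 13.33, so τ_2 = 13.33 − 5.469 = 7.861 years.
γ_2 = 19.60/7.861 = 2.493; β = √(1 − 1/γ²) = √0.8391.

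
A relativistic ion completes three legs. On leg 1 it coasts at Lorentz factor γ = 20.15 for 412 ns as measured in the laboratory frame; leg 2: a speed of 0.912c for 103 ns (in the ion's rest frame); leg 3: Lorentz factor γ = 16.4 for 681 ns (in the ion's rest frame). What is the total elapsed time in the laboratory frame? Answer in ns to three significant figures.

Leg 1: 412 ns is already measured in the laboratory frame.
Leg 2: γ = 1/√(1 − 0.912²) = 1/√0.1683 = 2.438; Δt_2 = 2.438 × 103 = 251.1 ns.
Leg 3: γ = 16.4; Δt_3 = 16.40 × 681 = 1.117×10⁴ ns.
Total: 412.0 + 251.1 + 1.117×10⁴ ns.

Δt = 1.18×10⁴ ns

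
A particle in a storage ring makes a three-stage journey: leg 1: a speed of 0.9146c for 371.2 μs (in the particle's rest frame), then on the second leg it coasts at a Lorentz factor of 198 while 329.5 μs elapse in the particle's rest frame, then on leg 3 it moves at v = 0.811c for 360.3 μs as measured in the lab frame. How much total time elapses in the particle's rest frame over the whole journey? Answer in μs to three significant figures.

τ = 911 μs

Leg 1: 371.2 μs is already measured in the particle's rest frame.
Leg 2: 329.5 μs is already measured in the particle's rest frame.
Leg 3: γ = 1/√(1 − 0.811²) = 1/√0.3423 = 1.709; τ_3 = 360.3/1.709 = 210.8 μs.
Total: 371.2 + 329.5 + 210.8 μs.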